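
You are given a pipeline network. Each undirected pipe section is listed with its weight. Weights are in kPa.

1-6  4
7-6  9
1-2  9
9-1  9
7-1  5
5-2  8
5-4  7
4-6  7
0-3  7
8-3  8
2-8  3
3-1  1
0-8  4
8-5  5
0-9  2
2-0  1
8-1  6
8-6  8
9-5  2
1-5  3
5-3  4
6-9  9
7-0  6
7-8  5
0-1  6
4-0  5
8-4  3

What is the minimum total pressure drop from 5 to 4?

7 kPa

Shortest distances from 5:
5: 0
9: 2  (via 5)
1: 3  (via 5)
0: 4  (via 9)
3: 4  (via 5)
2: 5  (via 0)
8: 5  (via 5)
4: 7  (via 5)
Shortest route: 5 → 4 = 7 kPa.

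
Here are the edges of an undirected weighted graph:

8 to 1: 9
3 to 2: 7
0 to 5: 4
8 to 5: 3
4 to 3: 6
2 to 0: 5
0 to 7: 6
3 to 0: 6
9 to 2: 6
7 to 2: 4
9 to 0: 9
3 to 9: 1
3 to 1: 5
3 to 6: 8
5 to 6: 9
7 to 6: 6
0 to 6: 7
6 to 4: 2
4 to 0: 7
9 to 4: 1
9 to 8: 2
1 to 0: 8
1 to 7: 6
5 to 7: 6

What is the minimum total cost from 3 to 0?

Enumerating some paths:
3–9–8–5–0: 1+2+3+4 = 10
3–9–4–0: 1+1+7 = 9
3–0: 6 = 6
Cheapest is 3–0 at 6.

6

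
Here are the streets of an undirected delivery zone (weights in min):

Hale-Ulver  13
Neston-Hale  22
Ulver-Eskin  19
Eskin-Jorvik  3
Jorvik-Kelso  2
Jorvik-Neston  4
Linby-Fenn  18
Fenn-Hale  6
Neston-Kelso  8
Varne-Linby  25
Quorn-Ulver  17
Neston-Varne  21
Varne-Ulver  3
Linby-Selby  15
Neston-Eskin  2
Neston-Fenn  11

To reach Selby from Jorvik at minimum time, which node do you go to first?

Neston

Candidate routes:
Jorvik → Eskin → Neston → Fenn → Linby → Selby: 3+2+11+18+15 = 49
Jorvik → Neston → Fenn → Linby → Selby: 4+11+18+15 = 48
Jorvik → Kelso → Neston → Fenn → Linby → Selby: 2+8+11+18+15 = 54
The minimum is 48 min via Jorvik → Neston → Fenn → Linby → Selby.
So from Jorvik the first move is to Neston.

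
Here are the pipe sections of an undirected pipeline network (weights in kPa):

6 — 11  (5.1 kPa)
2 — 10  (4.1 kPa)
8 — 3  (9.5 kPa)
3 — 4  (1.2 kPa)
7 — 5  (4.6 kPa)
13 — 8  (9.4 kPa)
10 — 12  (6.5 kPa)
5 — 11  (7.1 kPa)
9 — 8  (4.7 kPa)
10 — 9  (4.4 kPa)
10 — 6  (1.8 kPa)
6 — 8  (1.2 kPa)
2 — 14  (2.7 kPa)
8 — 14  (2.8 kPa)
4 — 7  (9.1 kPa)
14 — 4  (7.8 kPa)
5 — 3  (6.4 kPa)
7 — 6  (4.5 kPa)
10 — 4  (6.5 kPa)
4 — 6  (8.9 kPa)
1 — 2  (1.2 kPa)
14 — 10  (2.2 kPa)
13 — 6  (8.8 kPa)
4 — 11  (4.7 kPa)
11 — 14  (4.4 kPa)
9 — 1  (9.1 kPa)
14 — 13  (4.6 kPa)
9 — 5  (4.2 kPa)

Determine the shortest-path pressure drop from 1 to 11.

8.3 kPa

Enumerating some paths:
1–2–10–14–11: 1.2+4.1+2.2+4.4 = 11.9
1–2–14–11: 1.2+2.7+4.4 = 8.3
The minimum is 8.3 kPa via 1–2–14–11.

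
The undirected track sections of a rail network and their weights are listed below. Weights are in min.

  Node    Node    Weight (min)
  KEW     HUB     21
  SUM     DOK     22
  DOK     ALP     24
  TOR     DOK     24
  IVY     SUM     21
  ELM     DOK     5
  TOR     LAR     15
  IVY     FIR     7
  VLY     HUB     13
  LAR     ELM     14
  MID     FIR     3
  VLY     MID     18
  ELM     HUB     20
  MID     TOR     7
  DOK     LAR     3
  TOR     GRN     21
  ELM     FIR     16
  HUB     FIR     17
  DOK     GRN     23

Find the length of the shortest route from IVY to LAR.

Candidate routes:
IVY–FIR–MID–TOR–LAR: 7+3+7+15 = 32
IVY–FIR–ELM–DOK–LAR: 7+16+5+3 = 31
The minimum is 31 min via IVY–FIR–ELM–DOK–LAR.

31 min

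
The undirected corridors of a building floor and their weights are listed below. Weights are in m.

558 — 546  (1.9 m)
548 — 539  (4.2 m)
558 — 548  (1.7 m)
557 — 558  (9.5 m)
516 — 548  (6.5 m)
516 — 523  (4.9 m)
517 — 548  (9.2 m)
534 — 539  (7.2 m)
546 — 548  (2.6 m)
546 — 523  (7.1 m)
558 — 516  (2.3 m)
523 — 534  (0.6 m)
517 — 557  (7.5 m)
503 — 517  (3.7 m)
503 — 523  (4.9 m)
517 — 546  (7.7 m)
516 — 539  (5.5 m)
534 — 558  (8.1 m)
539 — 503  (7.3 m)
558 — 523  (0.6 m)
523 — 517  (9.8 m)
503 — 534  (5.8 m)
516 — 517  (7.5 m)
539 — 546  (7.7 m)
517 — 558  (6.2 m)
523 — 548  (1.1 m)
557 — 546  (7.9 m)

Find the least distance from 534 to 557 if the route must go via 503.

16.7 m

Shortest 534→503: 534 → 523 → 503 = 5.5
Shortest 503→557: 503 → 517 → 557 = 11.2
Total via 503: 5.5 + 11.2 = 16.7 m.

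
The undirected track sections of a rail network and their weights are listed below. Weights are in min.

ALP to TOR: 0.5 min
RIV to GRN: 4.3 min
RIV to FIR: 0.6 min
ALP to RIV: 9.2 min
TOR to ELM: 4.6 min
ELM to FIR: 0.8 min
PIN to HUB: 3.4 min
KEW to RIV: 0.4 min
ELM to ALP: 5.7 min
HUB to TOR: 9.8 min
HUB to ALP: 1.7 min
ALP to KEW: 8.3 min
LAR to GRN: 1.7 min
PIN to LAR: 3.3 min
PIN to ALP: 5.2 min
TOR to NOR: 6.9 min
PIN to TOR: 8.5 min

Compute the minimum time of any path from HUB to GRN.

Compare a few routes:
HUB - ALP - TOR - ELM - FIR - RIV - GRN: 1.7+0.5+4.6+0.8+0.6+4.3 = 12.5
HUB - ALP - PIN - LAR - GRN: 1.7+5.2+3.3+1.7 = 11.9
HUB - PIN - LAR - GRN: 3.4+3.3+1.7 = 8.4
The minimum is 8.4 min via HUB - PIN - LAR - GRN.

8.4 min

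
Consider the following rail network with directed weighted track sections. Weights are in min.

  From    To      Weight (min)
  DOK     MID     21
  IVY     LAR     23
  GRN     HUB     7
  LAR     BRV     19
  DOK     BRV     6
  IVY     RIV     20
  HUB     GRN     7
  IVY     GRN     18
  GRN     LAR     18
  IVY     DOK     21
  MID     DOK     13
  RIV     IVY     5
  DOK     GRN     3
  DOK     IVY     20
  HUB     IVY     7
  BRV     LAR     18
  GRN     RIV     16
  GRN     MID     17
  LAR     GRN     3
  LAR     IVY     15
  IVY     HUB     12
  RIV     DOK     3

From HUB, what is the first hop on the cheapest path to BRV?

GRN

Compare a few routes:
HUB → GRN → RIV → DOK → BRV: 7+16+3+6 = 32
HUB → IVY → DOK → BRV: 7+21+6 = 34
The minimum is 32 min via HUB → GRN → RIV → DOK → BRV.
So from HUB the first move is to GRN.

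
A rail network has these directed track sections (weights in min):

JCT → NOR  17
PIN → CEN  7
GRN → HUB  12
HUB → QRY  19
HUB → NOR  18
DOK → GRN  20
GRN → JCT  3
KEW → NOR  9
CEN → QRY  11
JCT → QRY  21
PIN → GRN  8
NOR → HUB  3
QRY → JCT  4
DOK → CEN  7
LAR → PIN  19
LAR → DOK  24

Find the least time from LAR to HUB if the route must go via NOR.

50 min

Shortest LAR→NOR: LAR–PIN–GRN–JCT–NOR = 47
Shortest NOR→HUB: NOR–HUB = 3
Total via NOR: 47 + 3 = 50 min.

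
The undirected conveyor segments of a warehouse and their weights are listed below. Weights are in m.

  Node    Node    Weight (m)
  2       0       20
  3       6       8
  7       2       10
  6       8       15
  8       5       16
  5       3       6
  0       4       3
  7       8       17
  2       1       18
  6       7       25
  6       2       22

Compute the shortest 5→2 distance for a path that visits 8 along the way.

43 m

Shortest 5→8: 5 → 8 = 16
Shortest 8→2: 8 → 7 → 2 = 27
Total via 8: 16 + 27 = 43 m.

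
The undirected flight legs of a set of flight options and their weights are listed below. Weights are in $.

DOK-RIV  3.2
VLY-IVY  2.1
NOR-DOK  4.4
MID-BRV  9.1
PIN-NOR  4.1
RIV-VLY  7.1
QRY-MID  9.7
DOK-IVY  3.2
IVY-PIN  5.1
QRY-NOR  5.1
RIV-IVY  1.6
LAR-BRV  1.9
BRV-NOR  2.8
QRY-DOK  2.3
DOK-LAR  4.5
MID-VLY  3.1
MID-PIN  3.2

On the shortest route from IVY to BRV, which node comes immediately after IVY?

Compare a few routes:
IVY–RIV–DOK–LAR–BRV: 1.6+3.2+4.5+1.9 = 11.2
IVY–DOK–LAR–BRV: 3.2+4.5+1.9 = 9.6
IVY–DOK–NOR–BRV: 3.2+4.4+2.8 = 10.4
IVY–RIV–DOK–NOR–BRV: 1.6+3.2+4.4+2.8 = 12
The minimum is $9.6 via IVY–DOK–LAR–BRV.
So from IVY the first move is to DOK.

DOK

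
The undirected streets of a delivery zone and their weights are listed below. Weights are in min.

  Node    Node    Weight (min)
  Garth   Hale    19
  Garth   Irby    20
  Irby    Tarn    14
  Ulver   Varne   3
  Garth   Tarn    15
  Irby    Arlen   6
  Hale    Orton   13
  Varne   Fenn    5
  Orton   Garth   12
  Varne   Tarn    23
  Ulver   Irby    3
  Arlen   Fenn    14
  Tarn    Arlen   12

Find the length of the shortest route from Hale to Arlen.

45 min

Shortest distances from Hale:
Hale: 0
Orton: 13  (via Hale)
Garth: 19  (via Hale)
Tarn: 34  (via Garth)
Irby: 39  (via Garth)
Ulver: 42  (via Irby)
Varne: 45  (via Ulver)
Arlen: 45  (via Irby)
Shortest route: Hale → Garth → Irby → Arlen = 45 min.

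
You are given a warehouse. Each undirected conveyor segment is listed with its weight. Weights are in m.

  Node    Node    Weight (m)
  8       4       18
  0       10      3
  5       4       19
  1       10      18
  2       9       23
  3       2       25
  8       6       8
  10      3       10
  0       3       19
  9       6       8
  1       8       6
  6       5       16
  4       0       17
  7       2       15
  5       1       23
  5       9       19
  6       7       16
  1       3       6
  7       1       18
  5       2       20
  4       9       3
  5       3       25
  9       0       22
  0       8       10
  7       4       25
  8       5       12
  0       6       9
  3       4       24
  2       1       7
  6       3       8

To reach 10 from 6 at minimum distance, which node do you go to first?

Candidate routes:
6 → 3 → 10: 8+10 = 18
6 → 0 → 10: 9+3 = 12
Cheapest is 6 → 0 → 10 at 12 m.
So from 6 the first move is to 0.

0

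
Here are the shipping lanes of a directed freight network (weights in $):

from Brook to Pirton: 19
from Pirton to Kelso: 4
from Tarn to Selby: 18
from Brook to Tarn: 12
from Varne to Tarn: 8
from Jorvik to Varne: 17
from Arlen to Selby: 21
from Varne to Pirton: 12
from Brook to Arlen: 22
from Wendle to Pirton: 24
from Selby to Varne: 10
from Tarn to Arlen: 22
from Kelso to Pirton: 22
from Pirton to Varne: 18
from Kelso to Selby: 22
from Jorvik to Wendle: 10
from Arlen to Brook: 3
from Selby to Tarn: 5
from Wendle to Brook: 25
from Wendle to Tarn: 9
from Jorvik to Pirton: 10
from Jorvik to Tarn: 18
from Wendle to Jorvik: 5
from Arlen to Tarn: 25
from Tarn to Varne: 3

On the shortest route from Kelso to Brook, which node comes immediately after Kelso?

Selby

Enumerating some paths:
Kelso–Selby–Varne–Tarn–Arlen–Brook: 22+10+8+22+3 = 65
Kelso–Pirton–Varne–Tarn–Arlen–Brook: 22+18+8+22+3 = 73
Kelso–Selby–Tarn–Arlen–Brook: 22+5+22+3 = 52
The minimum is $52 via Kelso–Selby–Tarn–Arlen–Brook.
So from Kelso the first move is to Selby.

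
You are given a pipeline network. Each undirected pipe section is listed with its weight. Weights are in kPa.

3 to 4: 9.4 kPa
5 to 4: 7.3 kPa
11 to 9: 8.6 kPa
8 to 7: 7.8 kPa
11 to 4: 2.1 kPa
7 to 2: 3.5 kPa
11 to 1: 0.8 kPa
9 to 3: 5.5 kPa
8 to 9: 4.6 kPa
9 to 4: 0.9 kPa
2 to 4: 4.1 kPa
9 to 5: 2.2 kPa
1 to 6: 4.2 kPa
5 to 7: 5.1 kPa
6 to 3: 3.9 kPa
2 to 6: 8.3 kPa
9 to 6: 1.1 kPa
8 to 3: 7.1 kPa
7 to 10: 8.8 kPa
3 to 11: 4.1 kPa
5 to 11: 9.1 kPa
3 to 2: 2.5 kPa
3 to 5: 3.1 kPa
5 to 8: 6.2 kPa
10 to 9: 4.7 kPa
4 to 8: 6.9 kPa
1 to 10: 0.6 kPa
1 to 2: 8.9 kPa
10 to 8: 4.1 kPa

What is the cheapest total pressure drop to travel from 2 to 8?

9.6 kPa

Candidate routes:
2–7–8: 3.5+7.8 = 11.3
2–4–8: 4.1+6.9 = 11
2–3–8: 2.5+7.1 = 9.6
Cheapest is 2–3–8 at 9.6 kPa.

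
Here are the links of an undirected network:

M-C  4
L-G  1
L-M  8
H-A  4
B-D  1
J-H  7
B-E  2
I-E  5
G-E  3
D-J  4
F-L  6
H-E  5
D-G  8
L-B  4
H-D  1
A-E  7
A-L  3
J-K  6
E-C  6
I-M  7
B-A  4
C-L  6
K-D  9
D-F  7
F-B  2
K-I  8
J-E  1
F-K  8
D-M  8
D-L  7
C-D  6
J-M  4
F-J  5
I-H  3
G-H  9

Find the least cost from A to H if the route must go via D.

6

Shortest A→D: A → B → D = 5
Best D to H: D → H costing 1
Total via D: 5 + 1 = 6.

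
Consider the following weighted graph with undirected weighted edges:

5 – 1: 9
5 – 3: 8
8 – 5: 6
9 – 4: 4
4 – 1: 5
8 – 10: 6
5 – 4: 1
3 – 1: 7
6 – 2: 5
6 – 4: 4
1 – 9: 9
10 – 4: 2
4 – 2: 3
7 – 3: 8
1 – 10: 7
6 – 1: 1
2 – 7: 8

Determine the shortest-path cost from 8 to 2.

Compare a few routes:
8 → 10 → 4 → 6 → 2: 6+2+4+5 = 17
8 → 10 → 4 → 2: 6+2+3 = 11
8 → 5 → 4 → 6 → 2: 6+1+4+5 = 16
8 → 5 → 4 → 2: 6+1+3 = 10
The minimum is 10 via 8 → 5 → 4 → 2.

10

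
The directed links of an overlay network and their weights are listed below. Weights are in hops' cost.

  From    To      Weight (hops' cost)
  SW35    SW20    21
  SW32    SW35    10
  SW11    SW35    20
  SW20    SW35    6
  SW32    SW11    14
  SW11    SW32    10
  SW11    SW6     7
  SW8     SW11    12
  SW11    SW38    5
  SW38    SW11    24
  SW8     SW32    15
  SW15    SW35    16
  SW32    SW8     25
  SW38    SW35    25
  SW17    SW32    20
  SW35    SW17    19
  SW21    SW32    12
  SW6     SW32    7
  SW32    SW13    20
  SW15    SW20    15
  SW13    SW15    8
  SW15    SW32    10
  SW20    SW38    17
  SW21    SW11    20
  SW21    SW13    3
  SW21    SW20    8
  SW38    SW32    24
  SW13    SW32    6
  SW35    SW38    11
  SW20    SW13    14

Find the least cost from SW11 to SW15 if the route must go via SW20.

Best SW11 to SW20: SW11 → SW35 → SW20 costing 41
Shortest SW20→SW15: SW20 → SW13 → SW15 = 22
Total via SW20: 41 + 22 = 63 hops' cost.

63 hops' cost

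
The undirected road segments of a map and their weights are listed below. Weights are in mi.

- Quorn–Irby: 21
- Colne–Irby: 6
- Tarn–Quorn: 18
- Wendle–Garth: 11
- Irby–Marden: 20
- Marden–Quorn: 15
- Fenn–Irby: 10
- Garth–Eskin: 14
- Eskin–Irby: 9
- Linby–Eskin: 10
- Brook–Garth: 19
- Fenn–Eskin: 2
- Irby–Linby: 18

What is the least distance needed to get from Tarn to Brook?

Shortest distances from Tarn:
Tarn: 0
Quorn: 18  (via Tarn)
Marden: 33  (via Quorn)
Irby: 39  (via Quorn)
Colne: 45  (via Irby)
Eskin: 48  (via Irby)
Fenn: 49  (via Irby)
Linby: 57  (via Irby)
Garth: 62  (via Eskin)
Wendle: 73  (via Garth)
Brook: 81  (via Garth)
Shortest route: Tarn–Quorn–Irby–Eskin–Garth–Brook = 81 mi.

81 mi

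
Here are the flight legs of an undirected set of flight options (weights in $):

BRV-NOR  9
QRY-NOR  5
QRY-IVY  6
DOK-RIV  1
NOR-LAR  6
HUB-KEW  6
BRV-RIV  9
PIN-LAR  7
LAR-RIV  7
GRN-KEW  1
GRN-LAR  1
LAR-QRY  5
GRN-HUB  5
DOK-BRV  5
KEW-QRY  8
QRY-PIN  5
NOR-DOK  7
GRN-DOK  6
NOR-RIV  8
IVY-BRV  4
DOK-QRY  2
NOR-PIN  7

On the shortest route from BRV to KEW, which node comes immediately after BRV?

DOK

Compare a few routes:
BRV → DOK → QRY → LAR → GRN → KEW: 5+2+5+1+1 = 14
BRV → DOK → GRN → KEW: 5+6+1 = 12
Cheapest is BRV → DOK → GRN → KEW at $12.
So from BRV the first move is to DOK.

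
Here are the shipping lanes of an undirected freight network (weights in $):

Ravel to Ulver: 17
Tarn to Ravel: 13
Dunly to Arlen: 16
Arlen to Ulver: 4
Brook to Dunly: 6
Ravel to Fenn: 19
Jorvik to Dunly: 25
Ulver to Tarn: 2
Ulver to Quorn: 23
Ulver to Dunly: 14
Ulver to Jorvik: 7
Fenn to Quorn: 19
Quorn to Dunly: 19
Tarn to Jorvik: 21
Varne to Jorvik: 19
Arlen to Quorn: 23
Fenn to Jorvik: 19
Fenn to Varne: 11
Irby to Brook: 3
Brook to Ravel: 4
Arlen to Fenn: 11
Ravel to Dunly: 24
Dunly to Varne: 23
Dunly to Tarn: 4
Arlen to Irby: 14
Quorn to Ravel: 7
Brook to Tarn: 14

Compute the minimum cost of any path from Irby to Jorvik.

Settle nodes by increasing distance from Irby:
Irby: 0
Brook: 3  (via Irby)
Ravel: 7  (via Brook)
Dunly: 9  (via Brook)
Tarn: 13  (via Dunly)
Quorn: 14  (via Ravel)
Arlen: 14  (via Irby)
Ulver: 15  (via Tarn)
Jorvik: 22  (via Ulver)
Shortest route: Irby–Brook–Dunly–Tarn–Ulver–Jorvik = $22.

$22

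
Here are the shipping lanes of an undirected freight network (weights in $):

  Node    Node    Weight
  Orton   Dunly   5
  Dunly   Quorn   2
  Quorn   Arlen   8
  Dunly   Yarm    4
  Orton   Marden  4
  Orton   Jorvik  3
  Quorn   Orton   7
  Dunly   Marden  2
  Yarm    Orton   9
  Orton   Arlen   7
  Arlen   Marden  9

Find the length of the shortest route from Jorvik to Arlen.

Candidate routes:
Jorvik–Orton–Quorn–Arlen: 3+7+8 = 18
Jorvik–Orton–Marden–Arlen: 3+4+9 = 16
Jorvik–Orton–Dunly–Quorn–Arlen: 3+5+2+8 = 18
Jorvik–Orton–Arlen: 3+7 = 10
The minimum is $10 via Jorvik–Orton–Arlen.

$10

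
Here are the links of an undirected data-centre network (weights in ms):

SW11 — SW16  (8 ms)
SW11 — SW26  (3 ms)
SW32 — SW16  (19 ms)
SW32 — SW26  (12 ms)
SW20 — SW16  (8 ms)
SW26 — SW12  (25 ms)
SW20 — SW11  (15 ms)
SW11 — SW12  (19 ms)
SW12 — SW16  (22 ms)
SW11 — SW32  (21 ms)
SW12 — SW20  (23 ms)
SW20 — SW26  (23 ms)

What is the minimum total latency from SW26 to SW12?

Shortest distances from SW26:
SW26: 0
SW11: 3  (via SW26)
SW16: 11  (via SW11)
SW32: 12  (via SW26)
SW20: 18  (via SW11)
SW12: 22  (via SW11)
Shortest route: SW26–SW11–SW12 = 22 ms.

22 ms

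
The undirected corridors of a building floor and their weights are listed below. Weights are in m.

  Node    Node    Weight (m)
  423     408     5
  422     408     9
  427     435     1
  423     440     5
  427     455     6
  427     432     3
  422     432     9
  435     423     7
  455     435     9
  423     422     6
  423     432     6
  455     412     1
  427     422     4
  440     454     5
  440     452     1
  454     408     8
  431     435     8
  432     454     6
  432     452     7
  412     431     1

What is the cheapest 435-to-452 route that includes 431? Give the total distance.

Best 435 to 431: 435 → 431 costing 8
Best 431 to 452: 431 → 412 → 455 → 427 → 432 → 452 costing 18
Total via 431: 8 + 18 = 26 m.

26 m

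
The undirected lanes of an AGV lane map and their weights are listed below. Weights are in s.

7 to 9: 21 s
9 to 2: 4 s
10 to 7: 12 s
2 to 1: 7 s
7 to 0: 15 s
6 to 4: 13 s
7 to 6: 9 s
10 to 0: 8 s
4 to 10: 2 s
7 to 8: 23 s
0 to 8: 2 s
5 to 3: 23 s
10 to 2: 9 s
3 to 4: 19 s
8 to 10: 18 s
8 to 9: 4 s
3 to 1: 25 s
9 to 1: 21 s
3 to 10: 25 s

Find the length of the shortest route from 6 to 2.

Shortest distances from 6:
6: 0
7: 9  (via 6)
4: 13  (via 6)
10: 15  (via 4)
0: 23  (via 10)
2: 24  (via 10)
Shortest route: 6 → 4 → 10 → 2 = 24 s.

24 s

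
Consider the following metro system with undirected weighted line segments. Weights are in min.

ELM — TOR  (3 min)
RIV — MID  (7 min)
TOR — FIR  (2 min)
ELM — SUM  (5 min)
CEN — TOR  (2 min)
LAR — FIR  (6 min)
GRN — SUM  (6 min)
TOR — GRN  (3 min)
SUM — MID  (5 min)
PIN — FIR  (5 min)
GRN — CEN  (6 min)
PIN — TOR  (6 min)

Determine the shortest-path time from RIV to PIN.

26 min

Running Dijkstra from RIV:
RIV: 0
MID: 7  (via RIV)
SUM: 12  (via MID)
ELM: 17  (via SUM)
GRN: 18  (via SUM)
TOR: 20  (via ELM)
CEN: 22  (via TOR)
FIR: 22  (via TOR)
PIN: 26  (via TOR)
Shortest route: RIV → MID → SUM → ELM → TOR → PIN = 26 min.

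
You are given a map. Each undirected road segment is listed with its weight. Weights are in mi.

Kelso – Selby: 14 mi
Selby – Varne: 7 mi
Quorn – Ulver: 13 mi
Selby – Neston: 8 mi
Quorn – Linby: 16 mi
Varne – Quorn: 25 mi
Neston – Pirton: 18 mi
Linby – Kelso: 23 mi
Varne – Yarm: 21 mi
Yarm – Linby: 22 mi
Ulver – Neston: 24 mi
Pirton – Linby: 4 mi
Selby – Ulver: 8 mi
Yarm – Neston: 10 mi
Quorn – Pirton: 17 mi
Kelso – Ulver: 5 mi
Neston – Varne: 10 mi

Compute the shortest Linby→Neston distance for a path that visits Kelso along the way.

Best Linby to Kelso: Linby → Kelso costing 23
Shortest Kelso→Neston: Kelso → Ulver → Selby → Neston = 21
Total via Kelso: 23 + 21 = 44 mi.

44 mi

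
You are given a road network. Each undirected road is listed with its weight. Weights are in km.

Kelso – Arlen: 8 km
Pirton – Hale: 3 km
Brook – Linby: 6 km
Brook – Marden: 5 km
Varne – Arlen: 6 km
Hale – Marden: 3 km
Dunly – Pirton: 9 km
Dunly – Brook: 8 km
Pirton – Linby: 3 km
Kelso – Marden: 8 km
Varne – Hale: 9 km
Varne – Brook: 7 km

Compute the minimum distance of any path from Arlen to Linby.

Shortest distances from Arlen:
Arlen: 0
Varne: 6  (via Arlen)
Kelso: 8  (via Arlen)
Brook: 13  (via Varne)
Hale: 15  (via Varne)
Marden: 16  (via Kelso)
Pirton: 18  (via Hale)
Linby: 19  (via Brook)
Shortest route: Arlen → Varne → Brook → Linby = 19 km.

19 km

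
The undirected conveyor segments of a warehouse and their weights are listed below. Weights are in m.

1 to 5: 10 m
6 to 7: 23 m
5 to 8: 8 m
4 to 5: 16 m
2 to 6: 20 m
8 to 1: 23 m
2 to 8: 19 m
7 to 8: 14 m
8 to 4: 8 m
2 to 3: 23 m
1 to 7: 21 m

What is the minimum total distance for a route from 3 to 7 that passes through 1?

Best 3 to 1: 3 → 2 → 8 → 5 → 1 costing 60
Shortest 1→7: 1 → 7 = 21
Total via 1: 60 + 21 = 81 m.

81 m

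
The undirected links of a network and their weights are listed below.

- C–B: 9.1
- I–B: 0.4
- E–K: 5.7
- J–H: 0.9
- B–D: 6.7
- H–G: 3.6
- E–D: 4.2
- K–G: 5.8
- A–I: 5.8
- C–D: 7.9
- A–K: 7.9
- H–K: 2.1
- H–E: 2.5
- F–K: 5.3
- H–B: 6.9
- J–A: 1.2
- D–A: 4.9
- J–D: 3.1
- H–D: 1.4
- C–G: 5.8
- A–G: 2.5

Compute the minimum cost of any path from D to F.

Running Dijkstra from D:
D: 0
H: 1.4  (via D)
J: 2.3  (via H)
A: 3.5  (via J)
K: 3.5  (via H)
E: 3.9  (via H)
G: 5  (via H)
B: 6.7  (via D)
I: 7.1  (via B)
C: 7.9  (via D)
F: 8.8  (via K)
Shortest route: D–H–K–F = 8.8.

8.8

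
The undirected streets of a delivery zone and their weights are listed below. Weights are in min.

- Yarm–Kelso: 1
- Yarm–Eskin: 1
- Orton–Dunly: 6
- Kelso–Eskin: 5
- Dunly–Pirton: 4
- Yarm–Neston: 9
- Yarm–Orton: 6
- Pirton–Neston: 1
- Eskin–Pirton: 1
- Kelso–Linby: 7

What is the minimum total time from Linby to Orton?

Settle nodes by increasing distance from Linby:
Linby: 0
Kelso: 7  (via Linby)
Yarm: 8  (via Kelso)
Eskin: 9  (via Yarm)
Pirton: 10  (via Eskin)
Neston: 11  (via Pirton)
Orton: 14  (via Yarm)
Shortest route: Linby–Kelso–Yarm–Orton = 14 min.

14 min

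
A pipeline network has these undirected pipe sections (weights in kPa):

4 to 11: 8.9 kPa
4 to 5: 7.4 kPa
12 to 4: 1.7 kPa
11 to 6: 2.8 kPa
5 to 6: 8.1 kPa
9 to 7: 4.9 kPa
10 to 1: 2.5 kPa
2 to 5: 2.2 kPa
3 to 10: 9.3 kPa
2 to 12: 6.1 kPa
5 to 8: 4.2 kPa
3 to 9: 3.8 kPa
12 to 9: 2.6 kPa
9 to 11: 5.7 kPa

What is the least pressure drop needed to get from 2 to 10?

Compare a few routes:
2 - 5 - 6 - 11 - 9 - 3 - 10: 2.2+8.1+2.8+5.7+3.8+9.3 = 31.9
2 - 12 - 4 - 11 - 9 - 3 - 10: 6.1+1.7+8.9+5.7+3.8+9.3 = 35.5
2 - 12 - 9 - 3 - 10: 6.1+2.6+3.8+9.3 = 21.8
2 - 5 - 4 - 12 - 9 - 3 - 10: 2.2+7.4+1.7+2.6+3.8+9.3 = 27
The minimum is 21.8 kPa via 2 - 12 - 9 - 3 - 10.

21.8 kPa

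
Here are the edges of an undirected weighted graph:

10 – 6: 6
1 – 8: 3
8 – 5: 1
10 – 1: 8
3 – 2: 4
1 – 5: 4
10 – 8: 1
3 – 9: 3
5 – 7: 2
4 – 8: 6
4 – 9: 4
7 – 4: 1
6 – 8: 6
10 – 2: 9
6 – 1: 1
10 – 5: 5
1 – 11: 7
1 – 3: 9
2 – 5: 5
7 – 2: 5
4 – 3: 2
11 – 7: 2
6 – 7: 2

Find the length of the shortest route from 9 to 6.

Compare a few routes:
9–3–4–7–6: 3+2+1+2 = 8
9–4–7–6: 4+1+2 = 7
The minimum is 7 via 9–4–7–6.

7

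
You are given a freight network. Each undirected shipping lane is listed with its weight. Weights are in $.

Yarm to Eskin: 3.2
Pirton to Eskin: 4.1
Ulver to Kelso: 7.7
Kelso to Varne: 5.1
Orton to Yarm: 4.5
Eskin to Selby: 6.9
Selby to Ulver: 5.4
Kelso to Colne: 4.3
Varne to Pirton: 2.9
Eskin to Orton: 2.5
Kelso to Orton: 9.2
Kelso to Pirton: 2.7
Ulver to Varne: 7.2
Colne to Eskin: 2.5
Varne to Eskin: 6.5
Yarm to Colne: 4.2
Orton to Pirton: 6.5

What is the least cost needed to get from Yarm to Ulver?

Shortest distances from Yarm:
Yarm: 0
Eskin: 3.2  (via Yarm)
Colne: 4.2  (via Yarm)
Orton: 4.5  (via Yarm)
Pirton: 7.3  (via Eskin)
Kelso: 8.5  (via Colne)
Varne: 9.7  (via Eskin)
Selby: 10.1  (via Eskin)
Ulver: 15.5  (via Selby)
Shortest route: Yarm → Eskin → Selby → Ulver = $15.5.

$15.5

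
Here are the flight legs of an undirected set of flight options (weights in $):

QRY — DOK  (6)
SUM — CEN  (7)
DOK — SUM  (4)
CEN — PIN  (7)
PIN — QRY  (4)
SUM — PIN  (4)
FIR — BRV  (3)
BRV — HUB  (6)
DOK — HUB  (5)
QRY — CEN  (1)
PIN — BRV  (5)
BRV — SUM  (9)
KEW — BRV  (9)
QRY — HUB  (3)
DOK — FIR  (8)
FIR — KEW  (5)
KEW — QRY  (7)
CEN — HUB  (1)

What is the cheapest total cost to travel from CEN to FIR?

Settle nodes by increasing distance from CEN:
CEN: 0
HUB: 1  (via CEN)
QRY: 1  (via CEN)
PIN: 5  (via QRY)
DOK: 6  (via HUB)
SUM: 7  (via CEN)
BRV: 7  (via HUB)
KEW: 8  (via QRY)
FIR: 10  (via BRV)
Shortest route: CEN–HUB–BRV–FIR = $10.

$10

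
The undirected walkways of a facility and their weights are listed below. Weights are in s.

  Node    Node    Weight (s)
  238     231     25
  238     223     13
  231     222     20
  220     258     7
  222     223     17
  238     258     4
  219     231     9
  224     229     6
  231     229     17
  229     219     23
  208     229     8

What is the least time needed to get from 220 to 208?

Candidate routes:
220 → 258 → 238 → 223 → 222 → 231 → 229 → 208: 7+4+13+17+20+17+8 = 86
220 → 258 → 238 → 231 → 219 → 229 → 208: 7+4+25+9+23+8 = 76
220 → 258 → 238 → 231 → 229 → 208: 7+4+25+17+8 = 61
The minimum is 61 s via 220 → 258 → 238 → 231 → 229 → 208.

61 s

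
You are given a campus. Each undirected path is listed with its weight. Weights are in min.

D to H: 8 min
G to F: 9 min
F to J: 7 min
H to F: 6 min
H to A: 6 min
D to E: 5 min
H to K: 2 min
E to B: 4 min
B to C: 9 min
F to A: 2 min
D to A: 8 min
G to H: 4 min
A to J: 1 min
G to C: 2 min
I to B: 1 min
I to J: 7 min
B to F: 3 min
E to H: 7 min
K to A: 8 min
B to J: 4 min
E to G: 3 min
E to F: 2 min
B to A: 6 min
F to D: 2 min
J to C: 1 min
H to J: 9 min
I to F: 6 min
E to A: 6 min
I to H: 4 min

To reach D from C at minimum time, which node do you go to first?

Enumerating some paths:
C → G → E → F → D: 2+3+2+2 = 9
C → J → A → F → D: 1+1+2+2 = 6
The minimum is 6 min via C → J → A → F → D.
So from C the first move is to J.

J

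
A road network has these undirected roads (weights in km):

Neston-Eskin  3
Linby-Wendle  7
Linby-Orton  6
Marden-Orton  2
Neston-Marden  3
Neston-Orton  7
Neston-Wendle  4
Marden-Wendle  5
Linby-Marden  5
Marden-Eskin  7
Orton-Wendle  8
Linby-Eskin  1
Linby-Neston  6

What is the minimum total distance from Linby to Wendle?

Candidate routes:
Linby - Wendle: 7 = 7
Linby - Marden - Wendle: 5+5 = 10
Linby - Eskin - Neston - Wendle: 1+3+4 = 8
The minimum is 7 km via Linby - Wendle.

7 km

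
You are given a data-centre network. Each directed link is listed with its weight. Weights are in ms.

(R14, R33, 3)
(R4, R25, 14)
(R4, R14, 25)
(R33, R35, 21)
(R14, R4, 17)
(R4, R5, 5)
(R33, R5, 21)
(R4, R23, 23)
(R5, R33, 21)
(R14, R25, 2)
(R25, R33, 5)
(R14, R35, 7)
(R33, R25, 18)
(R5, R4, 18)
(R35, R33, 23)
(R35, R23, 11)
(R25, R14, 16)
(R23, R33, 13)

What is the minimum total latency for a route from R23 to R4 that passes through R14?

64 ms

Best R23 to R14: R23 → R33 → R25 → R14 costing 47
Best R14 to R4: R14 → R4 costing 17
Total via R14: 47 + 17 = 64 ms.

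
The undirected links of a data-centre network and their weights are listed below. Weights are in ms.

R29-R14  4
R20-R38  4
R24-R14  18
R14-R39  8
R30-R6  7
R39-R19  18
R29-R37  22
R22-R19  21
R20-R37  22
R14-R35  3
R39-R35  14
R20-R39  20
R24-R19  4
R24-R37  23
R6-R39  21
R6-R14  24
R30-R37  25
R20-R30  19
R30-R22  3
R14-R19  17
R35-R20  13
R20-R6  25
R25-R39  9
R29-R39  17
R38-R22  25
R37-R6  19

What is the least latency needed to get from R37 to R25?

43 ms

Candidate routes:
R37 → R29 → R14 → R39 → R25: 22+4+8+9 = 43
R37 → R29 → R39 → R25: 22+17+9 = 48
R37 → R6 → R39 → R25: 19+21+9 = 49
Cheapest is R37 → R29 → R14 → R39 → R25 at 43 ms.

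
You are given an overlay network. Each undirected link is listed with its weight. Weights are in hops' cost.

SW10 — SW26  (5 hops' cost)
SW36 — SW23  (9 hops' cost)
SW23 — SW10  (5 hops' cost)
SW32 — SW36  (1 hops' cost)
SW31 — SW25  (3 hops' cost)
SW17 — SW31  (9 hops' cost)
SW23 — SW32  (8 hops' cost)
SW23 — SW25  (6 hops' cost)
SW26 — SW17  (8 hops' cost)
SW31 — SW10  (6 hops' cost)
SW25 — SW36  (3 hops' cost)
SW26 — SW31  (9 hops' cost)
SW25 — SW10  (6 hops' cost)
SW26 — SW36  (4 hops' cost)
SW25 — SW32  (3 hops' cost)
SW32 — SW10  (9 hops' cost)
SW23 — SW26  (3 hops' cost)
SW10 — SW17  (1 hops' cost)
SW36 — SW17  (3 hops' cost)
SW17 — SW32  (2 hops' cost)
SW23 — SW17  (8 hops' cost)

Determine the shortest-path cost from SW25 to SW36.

3 hops' cost

Compare a few routes:
SW25 → SW32 → SW36: 3+1 = 4
SW25 → SW36: 3 = 3
Cheapest is SW25 → SW36 at 3 hops' cost.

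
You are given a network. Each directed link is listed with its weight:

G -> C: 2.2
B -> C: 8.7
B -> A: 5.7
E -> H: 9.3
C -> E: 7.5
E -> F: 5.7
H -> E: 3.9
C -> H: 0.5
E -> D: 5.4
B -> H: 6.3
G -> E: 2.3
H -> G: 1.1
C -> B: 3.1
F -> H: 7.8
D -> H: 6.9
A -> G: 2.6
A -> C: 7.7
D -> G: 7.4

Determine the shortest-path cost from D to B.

Candidate routes:
D–H–G–C–B: 6.9+1.1+2.2+3.1 = 13.3
D–G–C–B: 7.4+2.2+3.1 = 12.7
Cheapest is D–G–C–B at 12.7.

12.7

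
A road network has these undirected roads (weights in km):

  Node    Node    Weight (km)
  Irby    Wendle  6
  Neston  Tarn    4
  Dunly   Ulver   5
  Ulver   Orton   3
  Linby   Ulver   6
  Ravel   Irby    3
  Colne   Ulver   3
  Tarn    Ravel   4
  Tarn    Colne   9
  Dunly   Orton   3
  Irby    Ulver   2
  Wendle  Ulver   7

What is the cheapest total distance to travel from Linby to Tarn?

Running Dijkstra from Linby:
Linby: 0
Ulver: 6  (via Linby)
Irby: 8  (via Ulver)
Orton: 9  (via Ulver)
Colne: 9  (via Ulver)
Ravel: 11  (via Irby)
Dunly: 11  (via Ulver)
Wendle: 13  (via Ulver)
Tarn: 15  (via Ravel)
Shortest route: Linby → Ulver → Irby → Ravel → Tarn = 15 km.

15 km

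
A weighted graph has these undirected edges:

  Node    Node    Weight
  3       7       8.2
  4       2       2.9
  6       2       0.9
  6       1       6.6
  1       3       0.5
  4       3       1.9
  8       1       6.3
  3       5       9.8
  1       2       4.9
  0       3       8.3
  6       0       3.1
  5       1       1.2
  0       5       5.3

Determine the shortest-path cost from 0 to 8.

Candidate routes:
0 - 3 - 1 - 8: 8.3+0.5+6.3 = 15.1
0 - 5 - 1 - 8: 5.3+1.2+6.3 = 12.8
The minimum is 12.8 via 0 - 5 - 1 - 8.

12.8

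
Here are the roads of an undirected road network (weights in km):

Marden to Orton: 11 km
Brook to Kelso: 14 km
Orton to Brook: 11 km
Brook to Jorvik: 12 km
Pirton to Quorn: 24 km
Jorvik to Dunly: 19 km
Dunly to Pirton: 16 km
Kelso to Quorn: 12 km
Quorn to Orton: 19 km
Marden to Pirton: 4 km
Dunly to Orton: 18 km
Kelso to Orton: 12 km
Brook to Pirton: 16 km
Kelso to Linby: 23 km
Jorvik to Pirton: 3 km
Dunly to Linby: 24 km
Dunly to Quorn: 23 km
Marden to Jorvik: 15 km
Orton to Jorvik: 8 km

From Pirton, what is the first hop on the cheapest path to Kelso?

Jorvik

Enumerating some paths:
Pirton–Marden–Orton–Kelso: 4+11+12 = 27
Pirton–Jorvik–Orton–Kelso: 3+8+12 = 23
The minimum is 23 km via Pirton–Jorvik–Orton–Kelso.
So from Pirton the first move is to Jorvik.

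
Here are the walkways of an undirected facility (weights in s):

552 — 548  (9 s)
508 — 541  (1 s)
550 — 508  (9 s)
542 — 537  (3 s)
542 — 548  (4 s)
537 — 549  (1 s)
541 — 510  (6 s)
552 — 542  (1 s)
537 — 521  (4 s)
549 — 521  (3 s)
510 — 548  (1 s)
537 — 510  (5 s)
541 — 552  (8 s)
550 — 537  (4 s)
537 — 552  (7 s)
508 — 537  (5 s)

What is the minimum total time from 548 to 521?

Settle nodes by increasing distance from 548:
548: 0
510: 1  (via 548)
542: 4  (via 548)
552: 5  (via 542)
537: 6  (via 510)
541: 7  (via 510)
549: 7  (via 537)
508: 8  (via 541)
550: 10  (via 537)
521: 10  (via 537)
Shortest route: 548–510–537–521 = 10 s.

10 s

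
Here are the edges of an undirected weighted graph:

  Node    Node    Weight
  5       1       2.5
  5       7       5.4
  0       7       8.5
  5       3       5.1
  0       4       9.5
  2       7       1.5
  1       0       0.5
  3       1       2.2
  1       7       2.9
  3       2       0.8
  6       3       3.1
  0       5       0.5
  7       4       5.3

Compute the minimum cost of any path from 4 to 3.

Settle nodes by increasing distance from 4:
4: 0
7: 5.3  (via 4)
2: 6.8  (via 7)
3: 7.6  (via 2)
Shortest route: 4–7–2–3 = 7.6.

7.6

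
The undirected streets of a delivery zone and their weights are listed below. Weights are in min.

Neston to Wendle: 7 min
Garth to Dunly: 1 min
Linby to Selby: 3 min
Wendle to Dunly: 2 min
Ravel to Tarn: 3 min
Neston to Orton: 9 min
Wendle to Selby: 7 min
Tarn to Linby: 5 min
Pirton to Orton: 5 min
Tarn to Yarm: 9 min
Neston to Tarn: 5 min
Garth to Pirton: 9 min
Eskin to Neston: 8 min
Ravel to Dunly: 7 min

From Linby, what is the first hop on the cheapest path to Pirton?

Candidate routes:
Linby → Selby → Wendle → Dunly → Garth → Pirton: 3+7+2+1+9 = 22
Linby → Tarn → Neston → Orton → Pirton: 5+5+9+5 = 24
Linby → Tarn → Ravel → Dunly → Garth → Pirton: 5+3+7+1+9 = 25
The minimum is 22 min via Linby → Selby → Wendle → Dunly → Garth → Pirton.
So from Linby the first move is to Selby.

Selby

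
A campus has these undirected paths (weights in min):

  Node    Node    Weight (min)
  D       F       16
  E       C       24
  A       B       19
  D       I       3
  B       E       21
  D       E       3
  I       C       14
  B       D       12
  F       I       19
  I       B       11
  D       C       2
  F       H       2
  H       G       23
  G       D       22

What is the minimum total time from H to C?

Running Dijkstra from H:
H: 0
F: 2  (via H)
D: 18  (via F)
C: 20  (via D)
Shortest route: H–F–D–C = 20 min.

20 min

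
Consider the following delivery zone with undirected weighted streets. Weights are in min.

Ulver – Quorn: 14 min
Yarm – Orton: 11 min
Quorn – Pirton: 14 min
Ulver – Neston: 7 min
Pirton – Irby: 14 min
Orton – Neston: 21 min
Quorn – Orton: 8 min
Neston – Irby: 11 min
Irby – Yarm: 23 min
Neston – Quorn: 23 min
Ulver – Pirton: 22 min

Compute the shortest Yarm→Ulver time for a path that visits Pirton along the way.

55 min

Shortest Yarm→Pirton: Yarm → Orton → Quorn → Pirton = 33
Shortest Pirton→Ulver: Pirton → Ulver = 22
Total via Pirton: 33 + 22 = 55 min.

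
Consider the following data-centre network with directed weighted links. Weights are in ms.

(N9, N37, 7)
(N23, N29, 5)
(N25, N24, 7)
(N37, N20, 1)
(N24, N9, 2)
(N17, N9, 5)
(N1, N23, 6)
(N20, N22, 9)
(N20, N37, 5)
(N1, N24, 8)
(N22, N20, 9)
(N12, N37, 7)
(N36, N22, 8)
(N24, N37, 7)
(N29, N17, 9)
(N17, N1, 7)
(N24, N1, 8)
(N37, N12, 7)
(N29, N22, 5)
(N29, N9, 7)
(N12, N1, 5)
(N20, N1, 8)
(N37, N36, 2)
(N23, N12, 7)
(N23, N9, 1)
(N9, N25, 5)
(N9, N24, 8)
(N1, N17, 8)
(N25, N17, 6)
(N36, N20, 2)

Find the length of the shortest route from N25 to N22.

Shortest distances from N25:
N25: 0
N17: 6  (via N25)
N24: 7  (via N25)
N9: 9  (via N24)
N1: 13  (via N17)
N37: 14  (via N24)
N20: 15  (via N37)
N36: 16  (via N37)
N23: 19  (via N1)
N12: 21  (via N37)
N22: 24  (via N20)
Shortest route: N25 → N24 → N37 → N20 → N22 = 24 ms.

24 ms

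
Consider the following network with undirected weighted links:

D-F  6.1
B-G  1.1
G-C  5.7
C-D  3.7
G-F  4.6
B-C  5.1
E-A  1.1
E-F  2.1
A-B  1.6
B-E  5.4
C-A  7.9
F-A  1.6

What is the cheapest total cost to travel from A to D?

Candidate routes:
A → F → D: 1.6+6.1 = 7.7
A → E → F → D: 1.1+2.1+6.1 = 9.3
Cheapest is A → F → D at 7.7.

7.7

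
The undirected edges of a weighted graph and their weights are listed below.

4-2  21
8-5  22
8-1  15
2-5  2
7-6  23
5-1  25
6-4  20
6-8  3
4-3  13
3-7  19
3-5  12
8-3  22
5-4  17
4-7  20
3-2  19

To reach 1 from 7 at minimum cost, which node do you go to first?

6

Candidate routes:
7–6–8–1: 23+3+15 = 41
7–4–6–8–1: 20+20+3+15 = 58
7–3–8–1: 19+22+15 = 56
7–3–5–1: 19+12+25 = 56
Cheapest is 7–6–8–1 at 41.
So from 7 the first move is to 6.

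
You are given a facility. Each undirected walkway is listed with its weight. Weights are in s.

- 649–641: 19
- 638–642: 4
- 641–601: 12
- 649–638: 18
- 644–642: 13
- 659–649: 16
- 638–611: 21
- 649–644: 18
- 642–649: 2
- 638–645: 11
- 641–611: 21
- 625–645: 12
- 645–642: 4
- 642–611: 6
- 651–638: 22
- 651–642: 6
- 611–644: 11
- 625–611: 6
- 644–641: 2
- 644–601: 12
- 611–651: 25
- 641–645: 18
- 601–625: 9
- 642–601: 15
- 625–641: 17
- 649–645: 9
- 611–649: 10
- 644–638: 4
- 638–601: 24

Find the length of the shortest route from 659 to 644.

Settle nodes by increasing distance from 659:
659: 0
649: 16  (via 659)
642: 18  (via 649)
638: 22  (via 642)
645: 22  (via 642)
611: 24  (via 642)
651: 24  (via 642)
644: 26  (via 638)
Shortest route: 659–649–642–638–644 = 26 s.

26 s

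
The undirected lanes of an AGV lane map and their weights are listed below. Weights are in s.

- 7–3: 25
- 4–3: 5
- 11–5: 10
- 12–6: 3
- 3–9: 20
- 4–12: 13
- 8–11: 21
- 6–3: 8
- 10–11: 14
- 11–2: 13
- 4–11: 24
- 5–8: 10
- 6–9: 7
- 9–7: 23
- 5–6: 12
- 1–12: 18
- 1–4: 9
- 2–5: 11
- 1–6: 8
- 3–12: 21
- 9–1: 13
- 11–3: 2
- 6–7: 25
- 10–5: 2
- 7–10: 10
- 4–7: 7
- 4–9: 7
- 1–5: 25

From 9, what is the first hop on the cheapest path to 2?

4

Candidate routes:
9–6–5–2: 7+12+11 = 30
9–4–3–11–2: 7+5+2+13 = 27
9–4–3–11–5–2: 7+5+2+10+11 = 35
9–6–3–11–2: 7+8+2+13 = 30
Cheapest is 9–4–3–11–2 at 27 s.
So from 9 the first move is to 4.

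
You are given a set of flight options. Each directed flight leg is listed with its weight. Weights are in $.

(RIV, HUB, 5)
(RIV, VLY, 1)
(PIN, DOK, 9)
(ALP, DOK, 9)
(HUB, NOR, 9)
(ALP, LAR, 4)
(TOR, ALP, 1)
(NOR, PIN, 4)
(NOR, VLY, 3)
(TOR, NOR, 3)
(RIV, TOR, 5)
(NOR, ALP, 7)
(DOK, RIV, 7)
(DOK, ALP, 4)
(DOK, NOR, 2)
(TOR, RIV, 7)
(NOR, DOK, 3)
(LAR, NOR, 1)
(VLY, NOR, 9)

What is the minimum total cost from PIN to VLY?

$14

Settle nodes by increasing distance from PIN:
PIN: 0
DOK: 9  (via PIN)
NOR: 11  (via DOK)
ALP: 13  (via DOK)
VLY: 14  (via NOR)
Shortest route: PIN → DOK → NOR → VLY = $14.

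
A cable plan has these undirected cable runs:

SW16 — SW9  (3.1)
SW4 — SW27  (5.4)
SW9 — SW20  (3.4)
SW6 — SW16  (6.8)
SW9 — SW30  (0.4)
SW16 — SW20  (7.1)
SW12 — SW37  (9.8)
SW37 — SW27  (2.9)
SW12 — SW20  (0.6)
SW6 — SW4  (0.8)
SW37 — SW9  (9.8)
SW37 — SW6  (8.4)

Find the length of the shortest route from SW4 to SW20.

14.1

Candidate routes:
SW4 - SW6 - SW16 - SW9 - SW20: 0.8+6.8+3.1+3.4 = 14.1
SW4 - SW6 - SW16 - SW20: 0.8+6.8+7.1 = 14.7
SW4 - SW27 - SW37 - SW12 - SW20: 5.4+2.9+9.8+0.6 = 18.7
Cheapest is SW4 - SW6 - SW16 - SW9 - SW20 at 14.1.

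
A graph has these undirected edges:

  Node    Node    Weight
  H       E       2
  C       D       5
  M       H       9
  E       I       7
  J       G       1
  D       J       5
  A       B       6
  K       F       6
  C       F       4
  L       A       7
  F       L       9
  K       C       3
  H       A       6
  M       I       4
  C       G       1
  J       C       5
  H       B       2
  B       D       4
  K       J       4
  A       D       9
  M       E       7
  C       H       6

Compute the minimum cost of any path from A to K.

15

Running Dijkstra from A:
A: 0
B: 6  (via A)
H: 6  (via A)
L: 7  (via A)
E: 8  (via H)
D: 9  (via A)
C: 12  (via H)
G: 13  (via C)
J: 14  (via D)
I: 15  (via E)
K: 15  (via C)
Shortest route: A–H–C–K = 15.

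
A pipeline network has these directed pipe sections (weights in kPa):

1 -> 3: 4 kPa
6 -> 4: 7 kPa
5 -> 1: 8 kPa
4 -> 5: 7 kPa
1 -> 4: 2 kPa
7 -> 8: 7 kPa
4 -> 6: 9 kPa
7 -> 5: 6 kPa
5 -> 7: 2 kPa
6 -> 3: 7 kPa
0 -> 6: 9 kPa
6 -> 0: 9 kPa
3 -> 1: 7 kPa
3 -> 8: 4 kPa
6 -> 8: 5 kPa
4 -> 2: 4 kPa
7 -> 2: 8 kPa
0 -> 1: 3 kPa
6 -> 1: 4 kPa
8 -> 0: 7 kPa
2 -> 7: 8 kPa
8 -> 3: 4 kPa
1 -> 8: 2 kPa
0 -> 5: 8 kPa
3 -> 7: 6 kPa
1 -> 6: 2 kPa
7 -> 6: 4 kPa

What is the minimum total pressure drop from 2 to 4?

18 kPa

Enumerating some paths:
2 → 7 → 6 → 4: 8+4+7 = 19
2 → 7 → 6 → 1 → 4: 8+4+4+2 = 18
Cheapest is 2 → 7 → 6 → 1 → 4 at 18 kPa.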